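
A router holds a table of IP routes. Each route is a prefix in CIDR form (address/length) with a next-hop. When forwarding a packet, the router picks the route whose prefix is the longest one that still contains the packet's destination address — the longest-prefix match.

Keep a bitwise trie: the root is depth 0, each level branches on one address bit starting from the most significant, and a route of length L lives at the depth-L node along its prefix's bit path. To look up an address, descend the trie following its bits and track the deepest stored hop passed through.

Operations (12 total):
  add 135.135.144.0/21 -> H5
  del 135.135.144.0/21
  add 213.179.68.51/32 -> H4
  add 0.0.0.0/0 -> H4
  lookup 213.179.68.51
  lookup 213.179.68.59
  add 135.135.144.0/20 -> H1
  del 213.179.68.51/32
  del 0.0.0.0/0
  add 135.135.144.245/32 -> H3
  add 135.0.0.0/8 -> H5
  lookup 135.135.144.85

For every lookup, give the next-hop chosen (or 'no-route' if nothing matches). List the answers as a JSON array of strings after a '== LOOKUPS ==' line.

Process each operation:
  + 135.135.144.0/21 (H5) depth=21
  del 135.135.144.0/21 (clear depth 21)
  + 213.179.68.51/32 (H4) depth=32
  + 0.0.0.0/0 (H4) depth=0
  Q 213.179.68.51: descend 11010101101100110100010000110011 ; hops seen [H4,H4] ; pick H4
  Q 213.179.68.59: descend 1101010110110011010001000011 ; hops seen [H4] ; pick H4
  + 135.135.144.0/20 (H1) depth=20
  del 213.179.68.51/32 (clear depth 32)
  del 0.0.0.0/0 (clear depth 0)
  + 135.135.144.245/32 (H3) depth=32
  + 135.0.0.0/8 (H5) depth=8
  Q 135.135.144.85: descend 100001111000011110010000 ; hops seen [H5,H1] ; pick H1

== LOOKUPS ==
["H4","H4","H1"]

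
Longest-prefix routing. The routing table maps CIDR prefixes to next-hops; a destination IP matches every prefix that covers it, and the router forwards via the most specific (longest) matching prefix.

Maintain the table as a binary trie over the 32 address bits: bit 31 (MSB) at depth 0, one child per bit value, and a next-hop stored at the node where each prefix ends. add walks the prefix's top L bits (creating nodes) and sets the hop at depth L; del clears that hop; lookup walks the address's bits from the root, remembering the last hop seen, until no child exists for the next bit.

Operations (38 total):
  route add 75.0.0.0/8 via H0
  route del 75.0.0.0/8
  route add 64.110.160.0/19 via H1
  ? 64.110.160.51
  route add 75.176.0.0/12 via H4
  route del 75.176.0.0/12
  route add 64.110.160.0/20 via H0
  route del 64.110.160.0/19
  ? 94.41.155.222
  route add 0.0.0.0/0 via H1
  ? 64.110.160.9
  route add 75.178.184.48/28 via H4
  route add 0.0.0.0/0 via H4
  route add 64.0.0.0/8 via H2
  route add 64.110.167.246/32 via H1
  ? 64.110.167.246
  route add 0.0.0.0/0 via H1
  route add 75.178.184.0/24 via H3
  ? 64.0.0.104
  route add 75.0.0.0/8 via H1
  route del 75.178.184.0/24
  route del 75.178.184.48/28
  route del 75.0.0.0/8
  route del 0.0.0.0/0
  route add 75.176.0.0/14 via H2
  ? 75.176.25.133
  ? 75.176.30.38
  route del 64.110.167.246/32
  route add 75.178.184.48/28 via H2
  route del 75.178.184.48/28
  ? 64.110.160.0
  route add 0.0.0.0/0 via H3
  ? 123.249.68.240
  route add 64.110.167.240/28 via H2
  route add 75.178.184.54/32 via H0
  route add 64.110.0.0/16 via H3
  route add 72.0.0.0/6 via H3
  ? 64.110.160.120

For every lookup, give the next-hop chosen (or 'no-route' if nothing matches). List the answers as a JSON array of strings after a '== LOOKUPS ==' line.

Process each operation:
  + 75.0.0.0/8 (H0) depth=8
  del 75.0.0.0/8 (clear depth 8)
  + 64.110.160.0/19 (H1) depth=19
  lookup 64.110.160.51: bits 0100000001101110101 walk d0:-→d1:-→d2:-→d3:-→d4:-→d5:-→d6:-→d7:-→d8:-→d9:-→d10:-→d11:-→d12:-→d13:-→d14:-→d15:-→d16:-→d17:-→d18:-→d19:H1 -> H1
  + 75.176.0.0/12 (H4) depth=12
  del 75.176.0.0/12 (clear depth 12)
  + 64.110.160.0/20 (H0) depth=20
  del 64.110.160.0/19 (clear depth 19)
  lookup 94.41.155.222: bits 010 walk d0:-→d1:-→d2:-→d3:- -> no-route
  + 0.0.0.0/0 (H1) depth=0
  lookup 64.110.160.9: bits 01000000011011101010 walk d0:H1→d1:-→d2:-→d3:-→d4:-→d5:-→d6:-→d7:-→d8:-→d9:-→d10:-→d11:-→d12:-→d13:-→d14:-→d15:-→d16:-→d17:-→d18:-→d19:-→d20:H0 -> H0
  + 75.178.184.48/28 (H4) depth=28
  + 0.0.0.0/0 (H4) depth=0
  + 64.0.0.0/8 (H2) depth=8
  + 64.110.167.246/32 (H1) depth=32
  lookup 64.110.167.246: bits 01000000011011101010011111110110 walk d0:H4→d1:-→d2:-→d3:-→d4:-→d5:-→d6:-→d7:-→d8:H2→d9:-→d10:-→d11:-→d12:-→d13:-→d14:-→d15:-→d16:-→d17:-→d18:-→d19:-→d20:H0→d21:-→d22:-→d23:-→d24:-→d25:-→d26:-→d27:-→d28:-→d29:-→d30:-→d31:-→d32:H1 -> H1
  + 0.0.0.0/0 (H1) depth=0
  + 75.178.184.0/24 (H3) depth=24
  lookup 64.0.0.104: bits 010000000 walk d0:H1→d1:-→d2:-→d3:-→d4:-→d5:-→d6:-→d7:-→d8:H2→d9:- -> H2
  + 75.0.0.0/8 (H1) depth=8
  del 75.178.184.0/24 (clear depth 24)
  del 75.178.184.48/28 (clear depth 28)
  del 75.0.0.0/8 (clear depth 8)
  del 0.0.0.0/0 (clear depth 0)
  + 75.176.0.0/14 (H2) depth=14
  lookup 75.176.25.133: bits 01001011101100 walk d0:-→d1:-→d2:-→d3:-→d4:-→d5:-→d6:-→d7:-→d8:-→d9:-→d10:-→d11:-→d12:-→d13:-→d14:H2 -> H2
  lookup 75.176.30.38: bits 01001011101100 walk d0:-→d1:-→d2:-→d3:-→d4:-→d5:-→d6:-→d7:-→d8:-→d9:-→d10:-→d11:-→d12:-→d13:-→d14:H2 -> H2
  del 64.110.167.246/32 (clear depth 32)
  + 75.178.184.48/28 (H2) depth=28
  del 75.178.184.48/28 (clear depth 28)
  lookup 64.110.160.0: bits 010000000110111010100 walk d0:-→d1:-→d2:-→d3:-→d4:-→d5:-→d6:-→d7:-→d8:H2→d9:-→d10:-→d11:-→d12:-→d13:-→d14:-→d15:-→d16:-→d17:-→d18:-→d19:-→d20:H0→d21:- -> H0
  + 0.0.0.0/0 (H3) depth=0
  lookup 123.249.68.240: bits 01 walk d0:H3→d1:-→d2:- -> H3
  + 64.110.167.240/28 (H2) depth=28
  + 75.178.184.54/32 (H0) depth=32
  + 64.110.0.0/16 (H3) depth=16
  + 72.0.0.0/6 (H3) depth=6
  lookup 64.110.160.120: bits 010000000110111010100 walk d0:H3→d1:-→d2:-→d3:-→d4:-→d5:-→d6:-→d7:-→d8:H2→d9:-→d10:-→d11:-→d12:-→d13:-→d14:-→d15:-→d16:H3→d17:-→d18:-→d19:-→d20:H0→d21:- -> H0

== LOOKUPS ==
["H1","no-route","H0","H1","H2","H2","H2","H0","H3","H0"]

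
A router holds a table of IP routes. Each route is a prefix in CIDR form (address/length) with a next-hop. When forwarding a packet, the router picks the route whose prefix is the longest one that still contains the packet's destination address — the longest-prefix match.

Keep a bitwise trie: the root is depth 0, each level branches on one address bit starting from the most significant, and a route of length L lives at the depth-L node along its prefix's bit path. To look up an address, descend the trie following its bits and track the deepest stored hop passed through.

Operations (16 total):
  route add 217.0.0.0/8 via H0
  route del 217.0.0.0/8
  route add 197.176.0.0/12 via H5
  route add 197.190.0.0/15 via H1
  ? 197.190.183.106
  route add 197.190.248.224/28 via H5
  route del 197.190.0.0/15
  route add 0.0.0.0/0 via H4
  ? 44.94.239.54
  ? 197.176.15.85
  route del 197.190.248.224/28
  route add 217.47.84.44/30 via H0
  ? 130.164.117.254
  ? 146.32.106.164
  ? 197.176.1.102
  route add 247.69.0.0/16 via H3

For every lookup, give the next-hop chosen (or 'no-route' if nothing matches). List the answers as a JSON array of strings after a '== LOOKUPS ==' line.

Apply in order:
  add 217.0.0.0/8 -> H0 at depth 8
  - 217.0.0.0/8 clear@8
  add 197.176.0.0/12 -> H5 at depth 12
  add 197.190.0.0/15 -> H1 at depth 15
  lookup 197.190.183.106: bits 110001011011111 walk d0:-→d1:-→d2:-→d3:-→d4:-→d5:-→d6:-→d7:-→d8:-→d9:-→d10:-→d11:-→d12:H5→d13:-→d14:-→d15:H1 -> H1
  add 197.190.248.224/28 -> H5 at depth 28
  - 197.190.0.0/15 clear@15
  add 0.0.0.0/0 -> H4 at depth 0
  lookup 44.94.239.54: bits ε walk d0:H4 -> H4
  lookup 197.176.15.85: bits 110001011011 walk d0:H4→d1:-→d2:-→d3:-→d4:-→d5:-→d6:-→d7:-→d8:-→d9:-→d10:-→d11:-→d12:H5 -> H5
  - 197.190.248.224/28 clear@28
  add 217.47.84.44/30 -> H0 at depth 30
  lookup 130.164.117.254: bits 1 walk d0:H4→d1:- -> H4
  lookup 146.32.106.164: bits 1 walk d0:H4→d1:- -> H4
  lookup 197.176.1.102: bits 110001011011 walk d0:H4→d1:-→d2:-→d3:-→d4:-→d5:-→d6:-→d7:-→d8:-→d9:-→d10:-→d11:-→d12:H5 -> H5
  add 247.69.0.0/16 -> H3 at depth 16

== LOOKUPS ==
["H1","H4","H5","H4","H4","H5"]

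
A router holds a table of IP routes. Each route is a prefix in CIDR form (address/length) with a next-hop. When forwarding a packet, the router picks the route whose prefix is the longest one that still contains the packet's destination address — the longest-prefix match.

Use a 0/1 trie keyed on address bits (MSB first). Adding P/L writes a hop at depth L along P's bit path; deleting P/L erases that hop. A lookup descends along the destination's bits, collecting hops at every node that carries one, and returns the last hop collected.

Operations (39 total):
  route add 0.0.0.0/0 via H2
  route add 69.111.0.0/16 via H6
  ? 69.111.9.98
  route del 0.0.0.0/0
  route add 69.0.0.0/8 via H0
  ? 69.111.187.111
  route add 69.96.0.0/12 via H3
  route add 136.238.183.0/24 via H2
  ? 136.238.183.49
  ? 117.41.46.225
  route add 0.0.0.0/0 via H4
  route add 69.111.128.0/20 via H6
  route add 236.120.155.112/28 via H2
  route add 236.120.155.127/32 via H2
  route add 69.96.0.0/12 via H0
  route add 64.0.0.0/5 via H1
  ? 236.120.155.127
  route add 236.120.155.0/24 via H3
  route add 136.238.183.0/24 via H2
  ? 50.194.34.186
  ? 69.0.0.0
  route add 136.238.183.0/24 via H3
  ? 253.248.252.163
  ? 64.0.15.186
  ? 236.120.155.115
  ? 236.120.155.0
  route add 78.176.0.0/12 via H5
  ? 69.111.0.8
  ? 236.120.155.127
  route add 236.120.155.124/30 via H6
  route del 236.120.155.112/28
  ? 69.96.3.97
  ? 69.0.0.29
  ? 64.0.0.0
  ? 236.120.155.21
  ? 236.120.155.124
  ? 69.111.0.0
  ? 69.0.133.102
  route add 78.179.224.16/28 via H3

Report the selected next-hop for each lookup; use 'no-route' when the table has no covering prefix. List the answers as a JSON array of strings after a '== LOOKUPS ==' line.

Process each operation:
  + 0.0.0.0/0 (H2) depth=0
  + 69.111.0.0/16 (H6) depth=16
  Q 69.111.9.98: descend 0100010101101111 ; hops seen [H2,H6] ; pick H6
  - 0.0.0.0/0 clear@0
  + 69.0.0.0/8 (H0) depth=8
  Q 69.111.187.111: descend 0100010101101111 ; hops seen [H0,H6] ; pick H6
  + 69.96.0.0/12 (H3) depth=12
  + 136.238.183.0/24 (H2) depth=24
  Q 136.238.183.49: descend 100010001110111010110111 ; hops seen [H2] ; pick H2
  Q 117.41.46.225: descend 01 ; hops seen [∅] ; pick no-route
  + 0.0.0.0/0 (H4) depth=0
  + 69.111.128.0/20 (H6) depth=20
  + 236.120.155.112/28 (H2) depth=28
  + 236.120.155.127/32 (H2) depth=32
  + 69.96.0.0/12 (H0) depth=12
  + 64.0.0.0/5 (H1) depth=5
  Q 236.120.155.127: descend 11101100011110001001101101111111 ; hops seen [H4,H2,H2] ; pick H2
  + 236.120.155.0/24 (H3) depth=24
  + 136.238.183.0/24 (H2) depth=24
  Q 50.194.34.186: descend 0 ; hops seen [H4] ; pick H4
  Q 69.0.0.0: descend 010001010 ; hops seen [H4,H1,H0] ; pick H0
  + 136.238.183.0/24 (H3) depth=24
  Q 253.248.252.163: descend 111 ; hops seen [H4] ; pick H4
  Q 64.0.15.186: descend 01000 ; hops seen [H4,H1] ; pick H1
  Q 236.120.155.115: descend 1110110001111000100110110111 ; hops seen [H4,H3,H2] ; pick H2
  Q 236.120.155.0: descend 1110110001111000100110110 ; hops seen [H4,H3] ; pick H3
  + 78.176.0.0/12 (H5) depth=12
  Q 69.111.0.8: descend 0100010101101111 ; hops seen [H4,H1,H0,H0,H6] ; pick H6
  Q 236.120.155.127: descend 11101100011110001001101101111111 ; hops seen [H4,H3,H2,H2] ; pick H2
  + 236.120.155.124/30 (H6) depth=30
  - 236.120.155.112/28 clear@28
  Q 69.96.3.97: descend 010001010110 ; hops seen [H4,H1,H0,H0] ; pick H0
  Q 69.0.0.29: descend 010001010 ; hops seen [H4,H1,H0] ; pick H0
  Q 64.0.0.0: descend 01000 ; hops seen [H4,H1] ; pick H1
  Q 236.120.155.21: descend 1110110001111000100110110 ; hops seen [H4,H3] ; pick H3
  Q 236.120.155.124: descend 111011000111100010011011011111 ; hops seen [H4,H3,H6] ; pick H6
  Q 69.111.0.0: descend 0100010101101111 ; hops seen [H4,H1,H0,H0,H6] ; pick H6
  Q 69.0.133.102: descend 010001010 ; hops seen [H4,H1,H0] ; pick H0
  + 78.179.224.16/28 (H3) depth=28

== LOOKUPS ==
["H6","H6","H2","no-route","H2","H4","H0","H4","H1","H2","H3","H6","H2","H0","H0","H1","H3","H6","H6","H0"]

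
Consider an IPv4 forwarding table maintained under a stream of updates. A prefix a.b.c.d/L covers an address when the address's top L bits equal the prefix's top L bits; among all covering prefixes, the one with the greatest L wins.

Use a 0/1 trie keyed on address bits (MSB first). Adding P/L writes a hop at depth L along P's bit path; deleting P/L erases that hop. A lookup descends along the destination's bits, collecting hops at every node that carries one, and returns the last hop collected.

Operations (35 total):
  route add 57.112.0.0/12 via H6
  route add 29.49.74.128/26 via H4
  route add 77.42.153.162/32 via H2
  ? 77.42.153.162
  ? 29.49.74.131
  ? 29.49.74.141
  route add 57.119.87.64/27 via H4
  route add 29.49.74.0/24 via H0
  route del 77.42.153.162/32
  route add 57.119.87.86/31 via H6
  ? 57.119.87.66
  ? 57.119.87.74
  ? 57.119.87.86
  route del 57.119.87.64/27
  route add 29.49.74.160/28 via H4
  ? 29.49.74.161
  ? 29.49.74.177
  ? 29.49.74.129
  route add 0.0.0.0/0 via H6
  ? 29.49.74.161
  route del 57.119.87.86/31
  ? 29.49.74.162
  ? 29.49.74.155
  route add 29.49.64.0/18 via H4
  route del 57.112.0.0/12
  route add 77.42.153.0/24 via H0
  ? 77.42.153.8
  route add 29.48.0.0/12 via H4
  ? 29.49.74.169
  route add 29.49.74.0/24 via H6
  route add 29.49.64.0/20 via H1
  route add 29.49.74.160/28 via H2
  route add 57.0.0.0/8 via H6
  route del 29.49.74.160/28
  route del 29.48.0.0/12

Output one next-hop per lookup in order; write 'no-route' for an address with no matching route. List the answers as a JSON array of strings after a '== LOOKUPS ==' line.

Apply in order:
  + 57.112.0.0/12 (H6) depth=12
  + 29.49.74.128/26 (H4) depth=26
  + 77.42.153.162/32 (H2) depth=32
  ? 77.42.153.162  path d0:-→d1:-→d2:-→d3:-→d4:-→d5:-→d6:-→d7:-→d8:-→d9:-→d10:-→d11:-→d12:-→d13:-→d14:-→d15:-→d16:-→d17:-→d18:-→d19:-→d20:-→d21:-→d22:-→d23:-→d24:-→d25:-→d26:-→d27:-→d28:-→d29:-→d30:-→d31:-→d32:H2  best=H2
  ? 29.49.74.131  path d0:-→d1:-→d2:-→d3:-→d4:-→d5:-→d6:-→d7:-→d8:-→d9:-→d10:-→d11:-→d12:-→d13:-→d14:-→d15:-→d16:-→d17:-→d18:-→d19:-→d20:-→d21:-→d22:-→d23:-→d24:-→d25:-→d26:H4  best=H4
  ? 29.49.74.141  path d0:-→d1:-→d2:-→d3:-→d4:-→d5:-→d6:-→d7:-→d8:-→d9:-→d10:-→d11:-→d12:-→d13:-→d14:-→d15:-→d16:-→d17:-→d18:-→d19:-→d20:-→d21:-→d22:-→d23:-→d24:-→d25:-→d26:H4  best=H4
  + 57.119.87.64/27 (H4) depth=27
  + 29.49.74.0/24 (H0) depth=24
  del 77.42.153.162/32 (clear depth 32)
  + 57.119.87.86/31 (H6) depth=31
  ? 57.119.87.66  path d0:-→d1:-→d2:-→d3:-→d4:-→d5:-→d6:-→d7:-→d8:-→d9:-→d10:-→d11:-→d12:H6→d13:-→d14:-→d15:-→d16:-→d17:-→d18:-→d19:-→d20:-→d21:-→d22:-→d23:-→d24:-→d25:-→d26:-→d27:H4  best=H4
  ? 57.119.87.74  path d0:-→d1:-→d2:-→d3:-→d4:-→d5:-→d6:-→d7:-→d8:-→d9:-→d10:-→d11:-→d12:H6→d13:-→d14:-→d15:-→d16:-→d17:-→d18:-→d19:-→d20:-→d21:-→d22:-→d23:-→d24:-→d25:-→d26:-→d27:H4  best=H4
  ? 57.119.87.86  path d0:-→d1:-→d2:-→d3:-→d4:-→d5:-→d6:-→d7:-→d8:-→d9:-→d10:-→d11:-→d12:H6→d13:-→d14:-→d15:-→d16:-→d17:-→d18:-→d19:-→d20:-→d21:-→d22:-→d23:-→d24:-→d25:-→d26:-→d27:H4→d28:-→d29:-→d30:-→d31:H6  best=H6
  del 57.119.87.64/27 (clear depth 27)
  + 29.49.74.160/28 (H4) depth=28
  ? 29.49.74.161  path d0:-→d1:-→d2:-→d3:-→d4:-→d5:-→d6:-→d7:-→d8:-→d9:-→d10:-→d11:-→d12:-→d13:-→d14:-→d15:-→d16:-→d17:-→d18:-→d19:-→d20:-→d21:-→d22:-→d23:-→d24:H0→d25:-→d26:H4→d27:-→d28:H4  best=H4
  ? 29.49.74.177  path d0:-→d1:-→d2:-→d3:-→d4:-→d5:-→d6:-→d7:-→d8:-→d9:-→d10:-→d11:-→d12:-→d13:-→d14:-→d15:-→d16:-→d17:-→d18:-→d19:-→d20:-→d21:-→d22:-→d23:-→d24:H0→d25:-→d26:H4→d27:-  best=H4
  ? 29.49.74.129  path d0:-→d1:-→d2:-→d3:-→d4:-→d5:-→d6:-→d7:-→d8:-→d9:-→d10:-→d11:-→d12:-→d13:-→d14:-→d15:-→d16:-→d17:-→d18:-→d19:-→d20:-→d21:-→d22:-→d23:-→d24:H0→d25:-→d26:H4  best=H4
  + 0.0.0.0/0 (H6) depth=0
  ? 29.49.74.161  path d0:H6→d1:-→d2:-→d3:-→d4:-→d5:-→d6:-→d7:-→d8:-→d9:-→d10:-→d11:-→d12:-→d13:-→d14:-→d15:-→d16:-→d17:-→d18:-→d19:-→d20:-→d21:-→d22:-→d23:-→d24:H0→d25:-→d26:H4→d27:-→d28:H4  best=H4
  del 57.119.87.86/31 (clear depth 31)
  ? 29.49.74.162  path d0:H6→d1:-→d2:-→d3:-→d4:-→d5:-→d6:-→d7:-→d8:-→d9:-→d10:-→d11:-→d12:-→d13:-→d14:-→d15:-→d16:-→d17:-→d18:-→d19:-→d20:-→d21:-→d22:-→d23:-→d24:H0→d25:-→d26:H4→d27:-→d28:H4  best=H4
  ? 29.49.74.155  path d0:H6→d1:-→d2:-→d3:-→d4:-→d5:-→d6:-→d7:-→d8:-→d9:-→d10:-→d11:-→d12:-→d13:-→d14:-→d15:-→d16:-→d17:-→d18:-→d19:-→d20:-→d21:-→d22:-→d23:-→d24:H0→d25:-→d26:H4  best=H4
  + 29.49.64.0/18 (H4) depth=18
  del 57.112.0.0/12 (clear depth 12)
  + 77.42.153.0/24 (H0) depth=24
  ? 77.42.153.8  path d0:H6→d1:-→d2:-→d3:-→d4:-→d5:-→d6:-→d7:-→d8:-→d9:-→d10:-→d11:-→d12:-→d13:-→d14:-→d15:-→d16:-→d17:-→d18:-→d19:-→d20:-→d21:-→d22:-→d23:-→d24:H0  best=H0
  + 29.48.0.0/12 (H4) depth=12
  ? 29.49.74.169  path d0:H6→d1:-→d2:-→d3:-→d4:-→d5:-→d6:-→d7:-→d8:-→d9:-→d10:-→d11:-→d12:H4→d13:-→d14:-→d15:-→d16:-→d17:-→d18:H4→d19:-→d20:-→d21:-→d22:-→d23:-→d24:H0→d25:-→d26:H4→d27:-→d28:H4  best=H4
  + 29.49.74.0/24 (H6) depth=24
  + 29.49.64.0/20 (H1) depth=20
  + 29.49.74.160/28 (H2) depth=28
  + 57.0.0.0/8 (H6) depth=8
  del 29.49.74.160/28 (clear depth 28)
  del 29.48.0.0/12 (clear depth 12)

== LOOKUPS ==
["H2","H4","H4","H4","H4","H6","H4","H4","H4","H4","H4","H4","H0","H4"]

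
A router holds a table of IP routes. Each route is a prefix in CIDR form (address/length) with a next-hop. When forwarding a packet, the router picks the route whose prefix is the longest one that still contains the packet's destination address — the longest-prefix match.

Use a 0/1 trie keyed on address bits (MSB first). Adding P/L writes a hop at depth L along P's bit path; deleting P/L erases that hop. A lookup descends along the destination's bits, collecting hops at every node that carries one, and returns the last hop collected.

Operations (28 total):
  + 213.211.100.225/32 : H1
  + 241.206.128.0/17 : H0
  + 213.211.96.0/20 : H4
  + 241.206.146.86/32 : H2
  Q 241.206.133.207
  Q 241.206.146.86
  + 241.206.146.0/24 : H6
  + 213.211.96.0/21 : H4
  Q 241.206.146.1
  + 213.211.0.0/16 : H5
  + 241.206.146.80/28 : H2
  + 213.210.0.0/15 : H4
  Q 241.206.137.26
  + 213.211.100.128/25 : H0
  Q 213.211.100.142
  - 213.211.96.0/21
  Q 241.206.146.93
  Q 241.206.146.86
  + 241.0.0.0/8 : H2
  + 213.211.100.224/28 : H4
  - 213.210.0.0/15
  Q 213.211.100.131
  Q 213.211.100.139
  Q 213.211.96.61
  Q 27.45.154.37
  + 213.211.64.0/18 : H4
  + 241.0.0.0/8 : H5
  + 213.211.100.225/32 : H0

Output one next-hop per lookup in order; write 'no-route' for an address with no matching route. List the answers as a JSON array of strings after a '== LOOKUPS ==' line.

Trace:
  + 213.211.100.225/32 (H1) depth=32
  + 241.206.128.0/17 (H0) depth=17
  + 213.211.96.0/20 (H4) depth=20
  + 241.206.146.86/32 (H2) depth=32
  lookup 241.206.133.207: bits 1111000111001110100 walk d0:-→d1:-→d2:-→d3:-→d4:-→d5:-→d6:-→d7:-→d8:-→d9:-→d10:-→d11:-→d12:-→d13:-→d14:-→d15:-→d16:-→d17:H0→d18:-→d19:- -> H0
  lookup 241.206.146.86: bits 11110001110011101001001001010110 walk d0:-→d1:-→d2:-→d3:-→d4:-→d5:-→d6:-→d7:-→d8:-→d9:-→d10:-→d11:-→d12:-→d13:-→d14:-→d15:-→d16:-→d17:H0→d18:-→d19:-→d20:-→d21:-→d22:-→d23:-→d24:-→d25:-→d26:-→d27:-→d28:-→d29:-→d30:-→d31:-→d32:H2 -> H2
  + 241.206.146.0/24 (H6) depth=24
  + 213.211.96.0/21 (H4) depth=21
  lookup 241.206.146.1: bits 1111000111001110100100100 walk d0:-→d1:-→d2:-→d3:-→d4:-→d5:-→d6:-→d7:-→d8:-→d9:-→d10:-→d11:-→d12:-→d13:-→d14:-→d15:-→d16:-→d17:H0→d18:-→d19:-→d20:-→d21:-→d22:-→d23:-→d24:H6→d25:- -> H6
  + 213.211.0.0/16 (H5) depth=16
  + 241.206.146.80/28 (H2) depth=28
  + 213.210.0.0/15 (H4) depth=15
  lookup 241.206.137.26: bits 1111000111001110100 walk d0:-→d1:-→d2:-→d3:-→d4:-→d5:-→d6:-→d7:-→d8:-→d9:-→d10:-→d11:-→d12:-→d13:-→d14:-→d15:-→d16:-→d17:H0→d18:-→d19:- -> H0
  + 213.211.100.128/25 (H0) depth=25
  lookup 213.211.100.142: bits 1101010111010011011001001 walk d0:-→d1:-→d2:-→d3:-→d4:-→d5:-→d6:-→d7:-→d8:-→d9:-→d10:-→d11:-→d12:-→d13:-→d14:-→d15:H4→d16:H5→d17:-→d18:-→d19:-→d20:H4→d21:H4→d22:-→d23:-→d24:-→d25:H0 -> H0
  del 213.211.96.0/21 (clear depth 21)
  lookup 241.206.146.93: bits 1111000111001110100100100101 walk d0:-→d1:-→d2:-→d3:-→d4:-→d5:-→d6:-→d7:-→d8:-→d9:-→d10:-→d11:-→d12:-→d13:-→d14:-→d15:-→d16:-→d17:H0→d18:-→d19:-→d20:-→d21:-→d22:-→d23:-→d24:H6→d25:-→d26:-→d27:-→d28:H2 -> H2
  lookup 241.206.146.86: bits 11110001110011101001001001010110 walk d0:-→d1:-→d2:-→d3:-→d4:-→d5:-→d6:-→d7:-→d8:-→d9:-→d10:-→d11:-→d12:-→d13:-→d14:-→d15:-→d16:-→d17:H0→d18:-→d19:-→d20:-→d21:-→d22:-→d23:-→d24:H6→d25:-→d26:-→d27:-→d28:H2→d29:-→d30:-→d31:-→d32:H2 -> H2
  + 241.0.0.0/8 (H2) depth=8
  + 213.211.100.224/28 (H4) depth=28
  del 213.210.0.0/15 (clear depth 15)
  lookup 213.211.100.131: bits 1101010111010011011001001 walk d0:-→d1:-→d2:-→d3:-→d4:-→d5:-→d6:-→d7:-→d8:-→d9:-→d10:-→d11:-→d12:-→d13:-→d14:-→d15:-→d16:H5→d17:-→d18:-→d19:-→d20:H4→d21:-→d22:-→d23:-→d24:-→d25:H0 -> H0
  lookup 213.211.100.139: bits 1101010111010011011001001 walk d0:-→d1:-→d2:-→d3:-→d4:-→d5:-→d6:-→d7:-→d8:-→d9:-→d10:-→d11:-→d12:-→d13:-→d14:-→d15:-→d16:H5→d17:-→d18:-→d19:-→d20:H4→d21:-→d22:-→d23:-→d24:-→d25:H0 -> H0
  lookup 213.211.96.61: bits 110101011101001101100 walk d0:-→d1:-→d2:-→d3:-→d4:-→d5:-→d6:-→d7:-→d8:-→d9:-→d10:-→d11:-→d12:-→d13:-→d14:-→d15:-→d16:H5→d17:-→d18:-→d19:-→d20:H4→d21:- -> H4
  lookup 27.45.154.37: bits ε walk d0:- -> no-route
  + 213.211.64.0/18 (H4) depth=18
  + 241.0.0.0/8 (H5) depth=8
  + 213.211.100.225/32 (H0) depth=32

== LOOKUPS ==
["H0","H2","H6","H0","H0","H2","H2","H0","H0","H4","no-route"]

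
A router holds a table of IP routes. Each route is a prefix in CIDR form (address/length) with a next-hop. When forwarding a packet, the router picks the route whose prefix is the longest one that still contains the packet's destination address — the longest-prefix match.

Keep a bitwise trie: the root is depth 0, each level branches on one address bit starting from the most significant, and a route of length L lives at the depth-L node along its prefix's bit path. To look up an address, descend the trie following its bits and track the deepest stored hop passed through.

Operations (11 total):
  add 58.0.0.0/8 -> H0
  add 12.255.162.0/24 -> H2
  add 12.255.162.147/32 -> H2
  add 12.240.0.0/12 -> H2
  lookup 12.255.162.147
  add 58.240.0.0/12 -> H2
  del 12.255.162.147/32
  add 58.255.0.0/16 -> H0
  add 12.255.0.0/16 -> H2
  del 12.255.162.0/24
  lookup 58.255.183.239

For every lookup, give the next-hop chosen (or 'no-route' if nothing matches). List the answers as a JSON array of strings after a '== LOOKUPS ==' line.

Process each operation:
  + 58.0.0.0/8 (H0) depth=8
  + 12.255.162.0/24 (H2) depth=24
  + 12.255.162.147/32 (H2) depth=32
  + 12.240.0.0/12 (H2) depth=12
  lookup 12.255.162.147: bits 00001100111111111010001010010011 walk d0:-→d1:-→d2:-→d3:-→d4:-→d5:-→d6:-→d7:-→d8:-→d9:-→d10:-→d11:-→d12:H2→d13:-→d14:-→d15:-→d16:-→d17:-→d18:-→d19:-→d20:-→d21:-→d22:-→d23:-→d24:H2→d25:-→d26:-→d27:-→d28:-→d29:-→d30:-→d31:-→d32:H2 -> H2
  + 58.240.0.0/12 (H2) depth=12
  del 12.255.162.147/32 (clear depth 32)
  + 58.255.0.0/16 (H0) depth=16
  + 12.255.0.0/16 (H2) depth=16
  del 12.255.162.0/24 (clear depth 24)
  lookup 58.255.183.239: bits 0011101011111111 walk d0:-→d1:-→d2:-→d3:-→d4:-→d5:-→d6:-→d7:-→d8:H0→d9:-→d10:-→d11:-→d12:H2→d13:-→d14:-→d15:-→d16:H0 -> H0

== LOOKUPS ==
["H2","H0"]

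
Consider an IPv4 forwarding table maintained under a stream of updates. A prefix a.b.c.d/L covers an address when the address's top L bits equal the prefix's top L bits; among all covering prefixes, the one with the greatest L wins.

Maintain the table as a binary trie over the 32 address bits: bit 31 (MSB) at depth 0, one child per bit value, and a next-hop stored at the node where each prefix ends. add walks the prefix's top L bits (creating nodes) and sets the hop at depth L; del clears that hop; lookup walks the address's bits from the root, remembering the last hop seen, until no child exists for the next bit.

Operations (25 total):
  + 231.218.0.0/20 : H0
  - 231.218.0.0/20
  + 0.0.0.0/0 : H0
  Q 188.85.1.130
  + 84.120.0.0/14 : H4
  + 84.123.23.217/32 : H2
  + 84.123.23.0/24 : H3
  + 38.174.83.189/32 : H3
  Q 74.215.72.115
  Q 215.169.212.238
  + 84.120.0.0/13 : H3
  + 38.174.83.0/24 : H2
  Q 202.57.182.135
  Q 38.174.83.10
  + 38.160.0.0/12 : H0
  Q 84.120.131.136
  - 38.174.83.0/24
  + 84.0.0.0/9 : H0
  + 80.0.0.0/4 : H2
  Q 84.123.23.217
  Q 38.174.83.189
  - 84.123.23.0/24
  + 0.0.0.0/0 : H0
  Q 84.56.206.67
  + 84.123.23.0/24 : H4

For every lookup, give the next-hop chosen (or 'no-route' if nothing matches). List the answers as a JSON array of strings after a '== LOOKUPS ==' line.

Apply in order:
  + 231.218.0.0/20 (H0) depth=20
  del 231.218.0.0/20 (clear depth 20)
  + 0.0.0.0/0 (H0) depth=0
  ? 188.85.1.130  path d0:H0→d1:-  best=H0
  + 84.120.0.0/14 (H4) depth=14
  + 84.123.23.217/32 (H2) depth=32
  + 84.123.23.0/24 (H3) depth=24
  + 38.174.83.189/32 (H3) depth=32
  ? 74.215.72.115  path d0:H0→d1:-→d2:-→d3:-  best=H0
  ? 215.169.212.238  path d0:H0→d1:-→d2:-  best=H0
  + 84.120.0.0/13 (H3) depth=13
  + 38.174.83.0/24 (H2) depth=24
  ? 202.57.182.135  path d0:H0→d1:-→d2:-  best=H0
  ? 38.174.83.10  path d0:H0→d1:-→d2:-→d3:-→d4:-→d5:-→d6:-→d7:-→d8:-→d9:-→d10:-→d11:-→d12:-→d13:-→d14:-→d15:-→d16:-→d17:-→d18:-→d19:-→d20:-→d21:-→d22:-→d23:-→d24:H2  best=H2
  + 38.160.0.0/12 (H0) depth=12
  ? 84.120.131.136  path d0:H0→d1:-→d2:-→d3:-→d4:-→d5:-→d6:-→d7:-→d8:-→d9:-→d10:-→d11:-→d12:-→d13:H3→d14:H4  best=H4
  del 38.174.83.0/24 (clear depth 24)
  + 84.0.0.0/9 (H0) depth=9
  + 80.0.0.0/4 (H2) depth=4
  ? 84.123.23.217  path d0:H0→d1:-→d2:-→d3:-→d4:H2→d5:-→d6:-→d7:-→d8:-→d9:H0→d10:-→d11:-→d12:-→d13:H3→d14:H4→d15:-→d16:-→d17:-→d18:-→d19:-→d20:-→d21:-→d22:-→d23:-→d24:H3→d25:-→d26:-→d27:-→d28:-→d29:-→d30:-→d31:-→d32:H2  best=H2
  ? 38.174.83.189  path d0:H0→d1:-→d2:-→d3:-→d4:-→d5:-→d6:-→d7:-→d8:-→d9:-→d10:-→d11:-→d12:H0→d13:-→d14:-→d15:-→d16:-→d17:-→d18:-→d19:-→d20:-→d21:-→d22:-→d23:-→d24:-→d25:-→d26:-→d27:-→d28:-→d29:-→d30:-→d31:-→d32:H3  best=H3
  del 84.123.23.0/24 (clear depth 24)
  + 0.0.0.0/0 (H0) depth=0
  ? 84.56.206.67  path d0:H0→d1:-→d2:-→d3:-→d4:H2→d5:-→d6:-→d7:-→d8:-→d9:H0  best=H0
  + 84.123.23.0/24 (H4) depth=24

== LOOKUPS ==
["H0","H0","H0","H0","H2","H4","H2","H3","H0"]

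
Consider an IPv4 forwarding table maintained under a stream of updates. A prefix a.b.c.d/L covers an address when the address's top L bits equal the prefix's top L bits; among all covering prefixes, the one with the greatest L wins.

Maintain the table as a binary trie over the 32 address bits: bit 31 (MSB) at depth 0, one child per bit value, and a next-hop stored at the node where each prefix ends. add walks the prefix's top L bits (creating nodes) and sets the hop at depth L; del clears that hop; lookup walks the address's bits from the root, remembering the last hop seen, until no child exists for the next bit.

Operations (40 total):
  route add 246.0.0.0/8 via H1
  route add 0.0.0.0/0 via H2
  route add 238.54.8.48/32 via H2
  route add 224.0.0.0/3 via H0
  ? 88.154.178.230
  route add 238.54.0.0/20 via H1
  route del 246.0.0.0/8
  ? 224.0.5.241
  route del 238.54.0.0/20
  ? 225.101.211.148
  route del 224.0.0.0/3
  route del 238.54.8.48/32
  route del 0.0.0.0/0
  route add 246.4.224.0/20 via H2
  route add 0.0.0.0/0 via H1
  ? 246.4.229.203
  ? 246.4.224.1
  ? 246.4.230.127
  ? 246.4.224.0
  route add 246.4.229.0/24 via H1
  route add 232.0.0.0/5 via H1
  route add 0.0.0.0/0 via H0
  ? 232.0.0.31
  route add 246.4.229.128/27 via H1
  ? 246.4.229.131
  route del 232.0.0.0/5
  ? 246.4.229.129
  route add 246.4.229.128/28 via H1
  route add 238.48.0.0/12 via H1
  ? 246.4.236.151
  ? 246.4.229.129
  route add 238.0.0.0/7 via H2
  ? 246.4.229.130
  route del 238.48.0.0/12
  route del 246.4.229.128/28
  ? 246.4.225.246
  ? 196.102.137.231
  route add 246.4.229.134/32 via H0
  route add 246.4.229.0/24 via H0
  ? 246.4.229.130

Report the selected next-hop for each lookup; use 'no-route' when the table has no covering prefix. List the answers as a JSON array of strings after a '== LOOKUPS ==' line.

Trace:
  add 246.0.0.0/8 -> H1 at depth 8
  add 0.0.0.0/0 -> H2 at depth 0
  add 238.54.8.48/32 -> H2 at depth 32
  add 224.0.0.0/3 -> H0 at depth 3
  Q 88.154.178.230: descend ε ; hops seen [H2] ; pick H2
  add 238.54.0.0/20 -> H1 at depth 20
  - 246.0.0.0/8 clear@8
  Q 224.0.5.241: descend 1110 ; hops seen [H2,H0] ; pick H0
  - 238.54.0.0/20 clear@20
  Q 225.101.211.148: descend 1110 ; hops seen [H2,H0] ; pick H0
  - 224.0.0.0/3 clear@3
  - 238.54.8.48/32 clear@32
  - 0.0.0.0/0 clear@0
  add 246.4.224.0/20 -> H2 at depth 20
  add 0.0.0.0/0 -> H1 at depth 0
  Q 246.4.229.203: descend 11110110000001001110 ; hops seen [H1,H2] ; pick H2
  Q 246.4.224.1: descend 11110110000001001110 ; hops seen [H1,H2] ; pick H2
  Q 246.4.230.127: descend 11110110000001001110 ; hops seen [H1,H2] ; pick H2
  Q 246.4.224.0: descend 11110110000001001110 ; hops seen [H1,H2] ; pick H2
  add 246.4.229.0/24 -> H1 at depth 24
  add 232.0.0.0/5 -> H1 at depth 5
  add 0.0.0.0/0 -> H0 at depth 0
  Q 232.0.0.31: descend 11101 ; hops seen [H0,H1] ; pick H1
  add 246.4.229.128/27 -> H1 at depth 27
  Q 246.4.229.131: descend 111101100000010011100101100 ; hops seen [H0,H2,H1,H1] ; pick H1
  - 232.0.0.0/5 clear@5
  Q 246.4.229.129: descend 111101100000010011100101100 ; hops seen [H0,H2,H1,H1] ; pick H1
  add 246.4.229.128/28 -> H1 at depth 28
  add 238.48.0.0/12 -> H1 at depth 12
  Q 246.4.236.151: descend 11110110000001001110 ; hops seen [H0,H2] ; pick H2
  Q 246.4.229.129: descend 1111011000000100111001011000 ; hops seen [H0,H2,H1,H1,H1] ; pick H1
  add 238.0.0.0/7 -> H2 at depth 7
  Q 246.4.229.130: descend 1111011000000100111001011000 ; hops seen [H0,H2,H1,H1,H1] ; pick H1
  - 238.48.0.0/12 clear@12
  - 246.4.229.128/28 clear@28
  Q 246.4.225.246: descend 111101100000010011100 ; hops seen [H0,H2] ; pick H2
  Q 196.102.137.231: descend 11 ; hops seen [H0] ; pick H0
  add 246.4.229.134/32 -> H0 at depth 32
  add 246.4.229.0/24 -> H0 at depth 24
  Q 246.4.229.130: descend 11110110000001001110010110000 ; hops seen [H0,H2,H0,H1] ; pick H1

== LOOKUPS ==
["H2","H0","H0","H2","H2","H2","H2","H1","H1","H1","H2","H1","H1","H2","H0","H1"]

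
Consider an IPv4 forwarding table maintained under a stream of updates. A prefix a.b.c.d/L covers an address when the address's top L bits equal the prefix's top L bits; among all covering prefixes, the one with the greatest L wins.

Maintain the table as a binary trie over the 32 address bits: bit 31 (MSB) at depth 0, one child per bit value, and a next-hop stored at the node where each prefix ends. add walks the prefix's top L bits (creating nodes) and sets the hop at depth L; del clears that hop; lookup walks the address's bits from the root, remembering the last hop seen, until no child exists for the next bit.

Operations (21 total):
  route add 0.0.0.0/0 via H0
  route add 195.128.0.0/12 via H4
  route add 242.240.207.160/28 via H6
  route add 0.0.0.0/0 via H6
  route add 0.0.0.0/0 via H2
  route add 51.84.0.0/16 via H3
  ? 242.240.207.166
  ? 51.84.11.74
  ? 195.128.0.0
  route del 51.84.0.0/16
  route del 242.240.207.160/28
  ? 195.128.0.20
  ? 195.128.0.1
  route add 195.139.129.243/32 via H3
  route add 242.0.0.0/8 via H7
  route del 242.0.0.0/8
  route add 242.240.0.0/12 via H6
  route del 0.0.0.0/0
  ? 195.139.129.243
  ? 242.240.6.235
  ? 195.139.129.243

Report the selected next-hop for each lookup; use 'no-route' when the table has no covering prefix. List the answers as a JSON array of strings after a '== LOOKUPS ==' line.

Process each operation:
  + 0.0.0.0/0 (H0) depth=0
  + 195.128.0.0/12 (H4) depth=12
  + 242.240.207.160/28 (H6) depth=28
  + 0.0.0.0/0 (H6) depth=0
  + 0.0.0.0/0 (H2) depth=0
  + 51.84.0.0/16 (H3) depth=16
  ? 242.240.207.166  path d0:H2→d1:-→d2:-→d3:-→d4:-→d5:-→d6:-→d7:-→d8:-→d9:-→d10:-→d11:-→d12:-→d13:-→d14:-→d15:-→d16:-→d17:-→d18:-→d19:-→d20:-→d21:-→d22:-→d23:-→d24:-→d25:-→d26:-→d27:-→d28:H6  best=H6
  ? 51.84.11.74  path d0:H2→d1:-→d2:-→d3:-→d4:-→d5:-→d6:-→d7:-→d8:-→d9:-→d10:-→d11:-→d12:-→d13:-→d14:-→d15:-→d16:H3  best=H3
  ? 195.128.0.0  path d0:H2→d1:-→d2:-→d3:-→d4:-→d5:-→d6:-→d7:-→d8:-→d9:-→d10:-→d11:-→d12:H4  best=H4
  del 51.84.0.0/16 (clear depth 16)
  del 242.240.207.160/28 (clear depth 28)
  ? 195.128.0.20  path d0:H2→d1:-→d2:-→d3:-→d4:-→d5:-→d6:-→d7:-→d8:-→d9:-→d10:-→d11:-→d12:H4  best=H4
  ? 195.128.0.1  path d0:H2→d1:-→d2:-→d3:-→d4:-→d5:-→d6:-→d7:-→d8:-→d9:-→d10:-→d11:-→d12:H4  best=H4
  + 195.139.129.243/32 (H3) depth=32
  + 242.0.0.0/8 (H7) depth=8
  del 242.0.0.0/8 (clear depth 8)
  + 242.240.0.0/12 (H6) depth=12
  del 0.0.0.0/0 (clear depth 0)
  ? 195.139.129.243  path d0:-→d1:-→d2:-→d3:-→d4:-→d5:-→d6:-→d7:-→d8:-→d9:-→d10:-→d11:-→d12:H4→d13:-→d14:-→d15:-→d16:-→d17:-→d18:-→d19:-→d20:-→d21:-→d22:-→d23:-→d24:-→d25:-→d26:-→d27:-→d28:-→d29:-→d30:-→d31:-→d32:H3  best=H3
  ? 242.240.6.235  path d0:-→d1:-→d2:-→d3:-→d4:-→d5:-→d6:-→d7:-→d8:-→d9:-→d10:-→d11:-→d12:H6→d13:-→d14:-→d15:-→d16:-  best=H6
  ? 195.139.129.243  path d0:-→d1:-→d2:-→d3:-→d4:-→d5:-→d6:-→d7:-→d8:-→d9:-→d10:-→d11:-→d12:H4→d13:-→d14:-→d15:-→d16:-→d17:-→d18:-→d19:-→d20:-→d21:-→d22:-→d23:-→d24:-→d25:-→d26:-→d27:-→d28:-→d29:-→d30:-→d31:-→d32:H3  best=H3

== LOOKUPS ==
["H6","H3","H4","H4","H4","H3","H6","H3"]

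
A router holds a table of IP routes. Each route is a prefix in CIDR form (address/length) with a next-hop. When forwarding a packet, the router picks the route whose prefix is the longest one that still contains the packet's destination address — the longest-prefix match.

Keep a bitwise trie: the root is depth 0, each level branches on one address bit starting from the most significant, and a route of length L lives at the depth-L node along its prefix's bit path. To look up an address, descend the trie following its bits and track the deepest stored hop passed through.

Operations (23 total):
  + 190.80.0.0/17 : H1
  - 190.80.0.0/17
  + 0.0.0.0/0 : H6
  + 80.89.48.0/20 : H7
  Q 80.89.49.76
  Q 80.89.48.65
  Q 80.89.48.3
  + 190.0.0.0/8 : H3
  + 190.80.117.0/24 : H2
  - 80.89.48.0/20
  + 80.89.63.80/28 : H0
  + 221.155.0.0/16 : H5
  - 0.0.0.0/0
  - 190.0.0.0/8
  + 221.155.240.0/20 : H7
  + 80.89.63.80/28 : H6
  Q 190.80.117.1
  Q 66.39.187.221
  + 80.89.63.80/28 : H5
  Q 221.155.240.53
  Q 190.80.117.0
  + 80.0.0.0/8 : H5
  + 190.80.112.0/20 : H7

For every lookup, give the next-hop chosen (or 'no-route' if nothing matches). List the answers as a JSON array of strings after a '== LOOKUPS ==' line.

Trace:
  + 190.80.0.0/17 (H1) depth=17
  - 190.80.0.0/17 clear@17
  + 0.0.0.0/0 (H6) depth=0
  + 80.89.48.0/20 (H7) depth=20
  lookup 80.89.49.76: bits 01010000010110010011 walk d0:H6→d1:-→d2:-→d3:-→d4:-→d5:-→d6:-→d7:-→d8:-→d9:-→d10:-→d11:-→d12:-→d13:-→d14:-→d15:-→d16:-→d17:-→d18:-→d19:-→d20:H7 -> H7
  lookup 80.89.48.65: bits 01010000010110010011 walk d0:H6→d1:-→d2:-→d3:-→d4:-→d5:-→d6:-→d7:-→d8:-→d9:-→d10:-→d11:-→d12:-→d13:-→d14:-→d15:-→d16:-→d17:-→d18:-→d19:-→d20:H7 -> H7
  lookup 80.89.48.3: bits 01010000010110010011 walk d0:H6→d1:-→d2:-→d3:-→d4:-→d5:-→d6:-→d7:-→d8:-→d9:-→d10:-→d11:-→d12:-→d13:-→d14:-→d15:-→d16:-→d17:-→d18:-→d19:-→d20:H7 -> H7
  + 190.0.0.0/8 (H3) depth=8
  + 190.80.117.0/24 (H2) depth=24
  - 80.89.48.0/20 clear@20
  + 80.89.63.80/28 (H0) depth=28
  + 221.155.0.0/16 (H5) depth=16
  - 0.0.0.0/0 clear@0
  - 190.0.0.0/8 clear@8
  + 221.155.240.0/20 (H7) depth=20
  + 80.89.63.80/28 (H6) depth=28
  lookup 190.80.117.1: bits 101111100101000001110101 walk d0:-→d1:-→d2:-→d3:-→d4:-→d5:-→d6:-→d7:-→d8:-→d9:-→d10:-→d11:-→d12:-→d13:-→d14:-→d15:-→d16:-→d17:-→d18:-→d19:-→d20:-→d21:-→d22:-→d23:-→d24:H2 -> H2
  lookup 66.39.187.221: bits 010 walk d0:-→d1:-→d2:-→d3:- -> no-route
  + 80.89.63.80/28 (H5) depth=28
  lookup 221.155.240.53: bits 11011101100110111111 walk d0:-→d1:-→d2:-→d3:-→d4:-→d5:-→d6:-→d7:-→d8:-→d9:-→d10:-→d11:-→d12:-→d13:-→d14:-→d15:-→d16:H5→d17:-→d18:-→d19:-→d20:H7 -> H7
  lookup 190.80.117.0: bits 101111100101000001110101 walk d0:-→d1:-→d2:-→d3:-→d4:-→d5:-→d6:-→d7:-→d8:-→d9:-→d10:-→d11:-→d12:-→d13:-→d14:-→d15:-→d16:-→d17:-→d18:-→d19:-→d20:-→d21:-→d22:-→d23:-→d24:H2 -> H2
  + 80.0.0.0/8 (H5) depth=8
  + 190.80.112.0/20 (H7) depth=20

== LOOKUPS ==
["H7","H7","H7","H2","no-route","H7","H2"]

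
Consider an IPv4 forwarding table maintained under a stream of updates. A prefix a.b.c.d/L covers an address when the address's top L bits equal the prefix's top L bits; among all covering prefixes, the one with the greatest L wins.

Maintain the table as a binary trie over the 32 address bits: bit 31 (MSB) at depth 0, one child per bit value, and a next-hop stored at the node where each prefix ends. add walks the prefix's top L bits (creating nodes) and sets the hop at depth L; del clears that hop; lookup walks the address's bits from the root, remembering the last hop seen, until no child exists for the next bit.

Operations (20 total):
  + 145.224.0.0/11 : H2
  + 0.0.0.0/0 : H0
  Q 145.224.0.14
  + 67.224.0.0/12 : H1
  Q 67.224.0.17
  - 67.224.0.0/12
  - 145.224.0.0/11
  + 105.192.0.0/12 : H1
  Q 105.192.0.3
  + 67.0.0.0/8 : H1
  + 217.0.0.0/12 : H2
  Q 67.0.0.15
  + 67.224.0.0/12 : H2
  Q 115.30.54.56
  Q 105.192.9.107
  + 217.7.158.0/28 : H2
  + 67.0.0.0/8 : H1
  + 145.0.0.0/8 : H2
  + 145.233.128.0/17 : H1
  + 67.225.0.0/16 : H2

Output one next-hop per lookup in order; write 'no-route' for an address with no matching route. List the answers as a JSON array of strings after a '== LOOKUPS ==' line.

Apply in order:
  add 145.224.0.0/11 -> H2 at depth 11
  add 0.0.0.0/0 -> H0 at depth 0
  ? 145.224.0.14  path d0:H0→d1:-→d2:-→d3:-→d4:-→d5:-→d6:-→d7:-→d8:-→d9:-→d10:-→d11:H2  best=H2
  add 67.224.0.0/12 -> H1 at depth 12
  ? 67.224.0.17  path d0:H0→d1:-→d2:-→d3:-→d4:-→d5:-→d6:-→d7:-→d8:-→d9:-→d10:-→d11:-→d12:H1  best=H1
  del 67.224.0.0/12 (clear depth 12)
  del 145.224.0.0/11 (clear depth 11)
  add 105.192.0.0/12 -> H1 at depth 12
  ? 105.192.0.3  path d0:H0→d1:-→d2:-→d3:-→d4:-→d5:-→d6:-→d7:-→d8:-→d9:-→d10:-→d11:-→d12:H1  best=H1
  add 67.0.0.0/8 -> H1 at depth 8
  add 217.0.0.0/12 -> H2 at depth 12
  ? 67.0.0.15  path d0:H0→d1:-→d2:-→d3:-→d4:-→d5:-→d6:-→d7:-→d8:H1  best=H1
  add 67.224.0.0/12 -> H2 at depth 12
  ? 115.30.54.56  path d0:H0→d1:-→d2:-→d3:-  best=H0
  ? 105.192.9.107  path d0:H0→d1:-→d2:-→d3:-→d4:-→d5:-→d6:-→d7:-→d8:-→d9:-→d10:-→d11:-→d12:H1  best=H1
  add 217.7.158.0/28 -> H2 at depth 28
  add 67.0.0.0/8 -> H1 at depth 8
  add 145.0.0.0/8 -> H2 at depth 8
  add 145.233.128.0/17 -> H1 at depth 17
  add 67.225.0.0/16 -> H2 at depth 16

== LOOKUPS ==
["H2","H1","H1","H1","H0","H1"]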